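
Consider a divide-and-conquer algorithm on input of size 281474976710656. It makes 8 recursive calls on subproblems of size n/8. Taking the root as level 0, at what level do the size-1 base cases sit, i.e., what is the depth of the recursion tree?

For divide and conquer with division factor 8:

Problem sizes at each level:
Level 0: 281474976710656
Level 1: 35184372088832
Level 2: 4398046511104
Level 3: 549755813888
Level 4: 68719476736
Level 5: 8589934592
Level 6: 1073741824
Level 7: 134217728
Level 8: 16777216
Level 9: 2097152
Level 10: 262144
Level 11: 32768
Level 12: 4096
Level 13: 512
Level 14: 64
Level 15: 8
Level 16: 1

The root is level 0 and the size-1 base case is level 16 (the tree spans levels 0 through 16, i.e. 17 levels counting the root), so the depth is the number of divisions: log_8(281474976710656) = 16

The recursion tree depth is log_8(281474976710656) = 16. At each level, the problem size is divided by 8, so it takes 16 divisions to reduce to a base case of size 1. The algorithm makes 8 recursive calls at each level.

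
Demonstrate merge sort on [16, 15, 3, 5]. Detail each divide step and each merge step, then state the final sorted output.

Merge sort trace:

Split: [16, 15, 3, 5] -> [16, 15] and [3, 5]
  Split: [16, 15] -> [16] and [15]
  Merge: [16] + [15] -> [15, 16]
  Split: [3, 5] -> [3] and [5]
  Merge: [3] + [5] -> [3, 5]
Merge: [15, 16] + [3, 5] -> [3, 5, 15, 16]

Final sorted array: [3, 5, 15, 16]

The merge sort proceeds by recursively splitting the array and merging sorted halves.
After all merges, the sorted array is [3, 5, 15, 16].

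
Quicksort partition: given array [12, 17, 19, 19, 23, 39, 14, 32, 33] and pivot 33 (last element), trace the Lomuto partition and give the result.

Lomuto partition with pivot = 33:

Initial array: [12, 17, 19, 19, 23, 39, 14, 32, 33]

arr[0]=12 <= 33: swap with position 0, array becomes [12, 17, 19, 19, 23, 39, 14, 32, 33]
arr[1]=17 <= 33: swap with position 1, array becomes [12, 17, 19, 19, 23, 39, 14, 32, 33]
arr[2]=19 <= 33: swap with position 2, array becomes [12, 17, 19, 19, 23, 39, 14, 32, 33]
arr[3]=19 <= 33: swap with position 3, array becomes [12, 17, 19, 19, 23, 39, 14, 32, 33]
arr[4]=23 <= 33: swap with position 4, array becomes [12, 17, 19, 19, 23, 39, 14, 32, 33]
arr[5]=39 > 33: no swap
arr[6]=14 <= 33: swap with position 5, array becomes [12, 17, 19, 19, 23, 14, 39, 32, 33]
arr[7]=32 <= 33: swap with position 6, array becomes [12, 17, 19, 19, 23, 14, 32, 39, 33]

Place pivot at position 7: [12, 17, 19, 19, 23, 14, 32, 33, 39]
Pivot position: 7

After partitioning with pivot 33, the array becomes [12, 17, 19, 19, 23, 14, 32, 33, 39]. The pivot is placed at index 7. All elements to the left of the pivot are <= 33, and all elements to the right are > 33.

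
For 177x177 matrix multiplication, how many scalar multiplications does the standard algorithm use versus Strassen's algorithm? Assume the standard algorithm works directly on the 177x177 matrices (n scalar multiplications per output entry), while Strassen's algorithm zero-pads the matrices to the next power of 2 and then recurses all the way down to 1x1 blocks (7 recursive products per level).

Matrix multiplication for 177x177 matrices:

Strassen's algorithm requires power-of-2 dimensions. Pad 177x177 to 256x256 (next power of 2).

Standard algorithm: 177^3 = 5545233 multiplications
Strassen's algorithm: 7^(log2(256)) = 7^8 = 5764801 multiplications
Difference: 5545233 - 5764801 = -219568 (Strassen uses MORE here due to padding overhead — for small or just-over-power-of-2 n, padding can outweigh the per-level savings)

Standard: 5545233 multiplications (177^3). Strassen: 5764801 multiplications (7^8, after padding to 256x256). Strassen reduces 8 recursive multiplications to 7 at each level.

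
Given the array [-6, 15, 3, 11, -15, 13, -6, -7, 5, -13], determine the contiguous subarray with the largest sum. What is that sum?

Using Kadane's algorithm on [-6, 15, 3, 11, -15, 13, -6, -7, 5, -13]:

Scanning through the array:
Position 1 (value 15): max_ending_here = 15, max_so_far = 15
Position 2 (value 3): max_ending_here = 18, max_so_far = 18
Position 3 (value 11): max_ending_here = 29, max_so_far = 29
Position 4 (value -15): max_ending_here = 14, max_so_far = 29
Position 5 (value 13): max_ending_here = 27, max_so_far = 29
Position 6 (value -6): max_ending_here = 21, max_so_far = 29
Position 7 (value -7): max_ending_here = 14, max_so_far = 29
Position 8 (value 5): max_ending_here = 19, max_so_far = 29
Position 9 (value -13): max_ending_here = 6, max_so_far = 29

Maximum subarray: [15, 3, 11]
Maximum sum: 29

The maximum subarray is [15, 3, 11] with sum 29. This subarray runs from index 1 to index 3.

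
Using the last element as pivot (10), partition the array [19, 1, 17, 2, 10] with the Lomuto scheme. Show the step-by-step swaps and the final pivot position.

Lomuto partition with pivot = 10:

Initial array: [19, 1, 17, 2, 10]

arr[0]=19 > 10: no swap
arr[1]=1 <= 10: swap with position 0, array becomes [1, 19, 17, 2, 10]
arr[2]=17 > 10: no swap
arr[3]=2 <= 10: swap with position 1, array becomes [1, 2, 17, 19, 10]

Place pivot at position 2: [1, 2, 10, 19, 17]
Pivot position: 2

After partitioning with pivot 10, the array becomes [1, 2, 10, 19, 17]. The pivot is placed at index 2. All elements to the left of the pivot are <= 10, and all elements to the right are > 10.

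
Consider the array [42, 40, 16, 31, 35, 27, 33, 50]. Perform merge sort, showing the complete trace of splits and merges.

Merge sort trace:

Split: [42, 40, 16, 31, 35, 27, 33, 50] -> [42, 40, 16, 31] and [35, 27, 33, 50]
  Split: [42, 40, 16, 31] -> [42, 40] and [16, 31]
    Split: [42, 40] -> [42] and [40]
    Merge: [42] + [40] -> [40, 42]
    Split: [16, 31] -> [16] and [31]
    Merge: [16] + [31] -> [16, 31]
  Merge: [40, 42] + [16, 31] -> [16, 31, 40, 42]
  Split: [35, 27, 33, 50] -> [35, 27] and [33, 50]
    Split: [35, 27] -> [35] and [27]
    Merge: [35] + [27] -> [27, 35]
    Split: [33, 50] -> [33] and [50]
    Merge: [33] + [50] -> [33, 50]
  Merge: [27, 35] + [33, 50] -> [27, 33, 35, 50]
Merge: [16, 31, 40, 42] + [27, 33, 35, 50] -> [16, 27, 31, 33, 35, 40, 42, 50]

Final sorted array: [16, 27, 31, 33, 35, 40, 42, 50]

The merge sort proceeds by recursively splitting the array and merging sorted halves.
After all merges, the sorted array is [16, 27, 31, 33, 35, 40, 42, 50].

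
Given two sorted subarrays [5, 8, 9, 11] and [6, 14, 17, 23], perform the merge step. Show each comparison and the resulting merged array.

Merging process:

Compare 5 vs 6: take 5 from left. Merged: [5]
Compare 8 vs 6: take 6 from right. Merged: [5, 6]
Compare 8 vs 14: take 8 from left. Merged: [5, 6, 8]
Compare 9 vs 14: take 9 from left. Merged: [5, 6, 8, 9]
Compare 11 vs 14: take 11 from left. Merged: [5, 6, 8, 9, 11]
Append remaining from right: [14, 17, 23]. Merged: [5, 6, 8, 9, 11, 14, 17, 23]

Final merged array: [5, 6, 8, 9, 11, 14, 17, 23]
Total comparisons: 5

The merged array is [5, 6, 8, 9, 11, 14, 17, 23], requiring 5 comparisons. The merge step runs in O(n) time where n is the total number of elements.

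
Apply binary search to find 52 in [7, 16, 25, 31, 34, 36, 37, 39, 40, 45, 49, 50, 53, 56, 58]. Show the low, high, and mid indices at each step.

Binary search for 52 in [7, 16, 25, 31, 34, 36, 37, 39, 40, 45, 49, 50, 53, 56, 58]:

lo=0, hi=14, mid=7, arr[mid]=39 -> 39 < 52, search right half
lo=8, hi=14, mid=11, arr[mid]=50 -> 50 < 52, search right half
lo=12, hi=14, mid=13, arr[mid]=56 -> 56 > 52, search left half
lo=12, hi=12, mid=12, arr[mid]=53 -> 53 > 52, search left half
lo=12 > hi=11, target 52 not found

Binary search determines that 52 is not in the array after 4 comparisons. The search space was exhausted without finding the target.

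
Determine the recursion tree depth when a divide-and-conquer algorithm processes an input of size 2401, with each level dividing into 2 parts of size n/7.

For divide and conquer with division factor 7:

Problem sizes at each level:
Level 0: 2401
Level 1: 343
Level 2: 49
Level 3: 7
Level 4: 1

The root is level 0 and the size-1 base case is level 4 (the tree spans levels 0 through 4, i.e. 5 levels counting the root), so the depth is the number of divisions: log_7(2401) = 4

The recursion tree depth is log_7(2401) = 4. At each level, the problem size is divided by 7, so it takes 4 divisions to reduce to a base case of size 1. The algorithm makes 2 recursive calls at each level.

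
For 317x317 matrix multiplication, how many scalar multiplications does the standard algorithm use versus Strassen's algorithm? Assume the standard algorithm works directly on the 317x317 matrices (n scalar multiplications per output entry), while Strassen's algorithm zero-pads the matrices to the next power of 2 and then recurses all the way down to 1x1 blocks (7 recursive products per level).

Matrix multiplication for 317x317 matrices:

Strassen's algorithm requires power-of-2 dimensions. Pad 317x317 to 512x512 (next power of 2).

Standard algorithm: 317^3 = 31855013 multiplications
Strassen's algorithm: 7^(log2(512)) = 7^9 = 40353607 multiplications
Difference: 31855013 - 40353607 = -8498594 (Strassen uses MORE here due to padding overhead — for small or just-over-power-of-2 n, padding can outweigh the per-level savings)

Standard: 31855013 multiplications (317^3). Strassen: 40353607 multiplications (7^9, after padding to 512x512). Strassen reduces 8 recursive multiplications to 7 at each level.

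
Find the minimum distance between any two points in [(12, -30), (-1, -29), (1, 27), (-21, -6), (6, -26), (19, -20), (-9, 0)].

Computing all pairwise distances among 7 points:

d((12, -30), (-1, -29)) = 13.0384
d((12, -30), (1, 27)) = 58.0517
d((12, -30), (-21, -6)) = 40.8044
d((12, -30), (6, -26)) = 7.2111 <-- minimum
d((12, -30), (19, -20)) = 12.2066
d((12, -30), (-9, 0)) = 36.6197
d((-1, -29), (1, 27)) = 56.0357
d((-1, -29), (-21, -6)) = 30.4795
d((-1, -29), (6, -26)) = 7.6158
d((-1, -29), (19, -20)) = 21.9317
d((-1, -29), (-9, 0)) = 30.0832
d((1, 27), (-21, -6)) = 39.6611
d((1, 27), (6, -26)) = 53.2353
d((1, 27), (19, -20)) = 50.3289
d((1, 27), (-9, 0)) = 28.7924
d((-21, -6), (6, -26)) = 33.6006
d((-21, -6), (19, -20)) = 42.3792
d((-21, -6), (-9, 0)) = 13.4164
d((6, -26), (19, -20)) = 14.3178
d((6, -26), (-9, 0)) = 30.0167
d((19, -20), (-9, 0)) = 34.4093

Closest pair: (12, -30) and (6, -26) with distance 7.2111

The closest pair is (12, -30) and (6, -26) with Euclidean distance 7.2111. For 7 points, brute-force pairwise comparison is shown above. For large n, the divide-and-conquer algorithm (sort by x, recurse on halves, check the dividing strip) achieves O(n log n).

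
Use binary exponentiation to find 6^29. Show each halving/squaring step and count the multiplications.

Computing 6^29 by squaring (build up from 6^1; each line after the first costs one multiplication):

6^1 = 6
6^2 = (6^1)^2 = 6^2 = 36
6^3 = 6 * 6^2 = 6 * 36 = 216
6^6 = (6^3)^2 = 216^2 = 46656
6^7 = 6 * 6^6 = 6 * 46656 = 279936
6^14 = (6^7)^2 = 279936^2 = 78364164096
6^28 = (6^14)^2 = 78364164096^2 = 6140942214464815497216
6^29 = 6 * 6^28 = 6 * 6140942214464815497216 = 36845653286788892983296

Result: 36845653286788892983296
Multiplications needed: 7 (7 lines after 6^1)

6^29 = 36845653286788892983296. Using exponentiation by squaring, this requires 7 multiplications. The key idea: if the exponent is even, square the half-power; if odd, multiply by the base once.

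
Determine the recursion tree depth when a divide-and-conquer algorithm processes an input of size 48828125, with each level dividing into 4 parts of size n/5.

For divide and conquer with division factor 5:

Problem sizes at each level:
Level 0: 48828125
Level 1: 9765625
Level 2: 1953125
Level 3: 390625
Level 4: 78125
Level 5: 15625
Level 6: 3125
Level 7: 625
Level 8: 125
Level 9: 25
Level 10: 5
Level 11: 1

The root is level 0 and the size-1 base case is level 11 (the tree spans levels 0 through 11, i.e. 12 levels counting the root), so the depth is the number of divisions: log_5(48828125) = 11

The recursion tree depth is log_5(48828125) = 11. At each level, the problem size is divided by 5, so it takes 11 divisions to reduce to a base case of size 1. The algorithm makes 4 recursive calls at each level.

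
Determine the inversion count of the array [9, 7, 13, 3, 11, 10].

Finding inversions in [9, 7, 13, 3, 11, 10]:

(0, 1): arr[0]=9 > arr[1]=7
(0, 3): arr[0]=9 > arr[3]=3
(1, 3): arr[1]=7 > arr[3]=3
(2, 3): arr[2]=13 > arr[3]=3
(2, 4): arr[2]=13 > arr[4]=11
(2, 5): arr[2]=13 > arr[5]=10
(4, 5): arr[4]=11 > arr[5]=10

Total inversions: 7

The array has 7 inversion(s): (0,1), (0,3), (1,3), (2,3), (2,4), (2,5), (4,5). Each pair (i,j) satisfies i < j and arr[i] > arr[j].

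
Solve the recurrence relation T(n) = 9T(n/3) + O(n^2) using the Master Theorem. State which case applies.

Master Theorem for T(n) = 9T(n/3) + O(n^2):

a = 9, b = 3, c = 2
log_b(a) = log_3(9) = 2.0000

Case 2: c = 2 = log_3(9) = 2.0000
T(n) = O(n^2 log n) = O(n^2 log n)

For T(n) = 9T(n/3) + O(n^2): log_3(9) = 2.0000. This is Case 2 of the Master Theorem (c = log_b(a), equal work at all levels), giving O(n^2 log n).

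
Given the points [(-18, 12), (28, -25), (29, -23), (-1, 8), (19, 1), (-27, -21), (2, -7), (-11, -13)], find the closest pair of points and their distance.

Computing all pairwise distances among 8 points:

d((-18, 12), (28, -25)) = 59.0339
d((-18, 12), (29, -23)) = 58.6003
d((-18, 12), (-1, 8)) = 17.4642
d((-18, 12), (19, 1)) = 38.6005
d((-18, 12), (-27, -21)) = 34.2053
d((-18, 12), (2, -7)) = 27.5862
d((-18, 12), (-11, -13)) = 25.9615
d((28, -25), (29, -23)) = 2.2361 <-- minimum
d((28, -25), (-1, 8)) = 43.9318
d((28, -25), (19, 1)) = 27.5136
d((28, -25), (-27, -21)) = 55.1453
d((28, -25), (2, -7)) = 31.6228
d((28, -25), (-11, -13)) = 40.8044
d((29, -23), (-1, 8)) = 43.1393
d((29, -23), (19, 1)) = 26.0
d((29, -23), (-27, -21)) = 56.0357
d((29, -23), (2, -7)) = 31.3847
d((29, -23), (-11, -13)) = 41.2311
d((-1, 8), (19, 1)) = 21.1896
d((-1, 8), (-27, -21)) = 38.9487
d((-1, 8), (2, -7)) = 15.2971
d((-1, 8), (-11, -13)) = 23.2594
d((19, 1), (-27, -21)) = 50.9902
d((19, 1), (2, -7)) = 18.7883
d((19, 1), (-11, -13)) = 33.1059
d((-27, -21), (2, -7)) = 32.2025
d((-27, -21), (-11, -13)) = 17.8885
d((2, -7), (-11, -13)) = 14.3178

Closest pair: (28, -25) and (29, -23) with distance 2.2361

The closest pair is (28, -25) and (29, -23) with Euclidean distance 2.2361. For 8 points, brute-force pairwise comparison is shown above. For large n, the divide-and-conquer algorithm (sort by x, recurse on halves, check the dividing strip) achieves O(n log n).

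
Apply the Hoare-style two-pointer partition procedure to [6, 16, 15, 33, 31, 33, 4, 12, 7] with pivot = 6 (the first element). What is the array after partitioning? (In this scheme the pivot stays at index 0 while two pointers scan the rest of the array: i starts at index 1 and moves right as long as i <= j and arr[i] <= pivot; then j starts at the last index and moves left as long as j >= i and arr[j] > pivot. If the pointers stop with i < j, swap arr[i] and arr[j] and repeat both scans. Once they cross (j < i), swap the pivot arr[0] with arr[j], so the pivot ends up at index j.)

Hoare-style two-pointer partition with pivot = 6:

Initial array: [6, 16, 15, 33, 31, 33, 4, 12, 7]

Pointers start at i = 1, j = 8.
i stops at index 1 (arr[1]=16 > 6), j stops at index 6 (arr[6]=4 <= 6): swap arr[1] and arr[6], array becomes [6, 4, 15, 33, 31, 33, 16, 12, 7]
i ends at 2, j ends at 1: the pointers have crossed (j < i), so scanning stops.

Swap pivot arr[0] with arr[1] to place pivot at position 1: [4, 6, 15, 33, 31, 33, 16, 12, 7]
Pivot position: 1

After partitioning with pivot 6, the array becomes [4, 6, 15, 33, 31, 33, 16, 12, 7]. The pivot is placed at index 1. All elements to the left of the pivot are <= 6, and all elements to the right are > 6.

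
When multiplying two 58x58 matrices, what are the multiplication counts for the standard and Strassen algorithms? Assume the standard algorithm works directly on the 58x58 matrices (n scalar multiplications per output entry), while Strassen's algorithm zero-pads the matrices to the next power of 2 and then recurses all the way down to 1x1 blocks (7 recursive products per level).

Matrix multiplication for 58x58 matrices:

Strassen's algorithm requires power-of-2 dimensions. Pad 58x58 to 64x64 (next power of 2).

Standard algorithm: 58^3 = 195112 multiplications
Strassen's algorithm: 7^(log2(64)) = 7^6 = 117649 multiplications
Savings: 195112 - 117649 = 77463 multiplications

Standard: 195112 multiplications (58^3). Strassen: 117649 multiplications (7^6, after padding to 64x64). Strassen reduces 8 recursive multiplications to 7 at each level.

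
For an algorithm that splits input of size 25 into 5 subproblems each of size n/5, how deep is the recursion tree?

For divide and conquer with division factor 5:

Problem sizes at each level:
Level 0: 25
Level 1: 5
Level 2: 1

The root is level 0 and the size-1 base case is level 2 (the tree spans levels 0 through 2, i.e. 3 levels counting the root), so the depth is the number of divisions: log_5(25) = 2

The recursion tree depth is log_5(25) = 2. At each level, the problem size is divided by 5, so it takes 2 divisions to reduce to a base case of size 1. The algorithm makes 5 recursive calls at each level.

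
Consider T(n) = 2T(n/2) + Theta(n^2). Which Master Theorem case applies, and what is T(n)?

Master Theorem for T(n) = 2T(n/2) + O(n^2):

a = 2, b = 2, c = 2
log_b(a) = log_2(2) = 1.0000

Case 3: c = 2 > log_2(2) = 1.0000
T(n) = O(n^2) = O(n^2)

For T(n) = 2T(n/2) + O(n^2): log_2(2) = 1.0000. This is Case 3 of the Master Theorem (c > log_b(a), work dominated by root), giving O(n^2).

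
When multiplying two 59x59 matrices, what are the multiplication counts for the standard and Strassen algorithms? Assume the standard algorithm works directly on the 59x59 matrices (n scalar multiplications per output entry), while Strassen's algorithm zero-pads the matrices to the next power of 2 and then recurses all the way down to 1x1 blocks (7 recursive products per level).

Matrix multiplication for 59x59 matrices:

Strassen's algorithm requires power-of-2 dimensions. Pad 59x59 to 64x64 (next power of 2).

Standard algorithm: 59^3 = 205379 multiplications
Strassen's algorithm: 7^(log2(64)) = 7^6 = 117649 multiplications
Savings: 205379 - 117649 = 87730 multiplications

Standard: 205379 multiplications (59^3). Strassen: 117649 multiplications (7^6, after padding to 64x64). Strassen reduces 8 recursive multiplications to 7 at each level.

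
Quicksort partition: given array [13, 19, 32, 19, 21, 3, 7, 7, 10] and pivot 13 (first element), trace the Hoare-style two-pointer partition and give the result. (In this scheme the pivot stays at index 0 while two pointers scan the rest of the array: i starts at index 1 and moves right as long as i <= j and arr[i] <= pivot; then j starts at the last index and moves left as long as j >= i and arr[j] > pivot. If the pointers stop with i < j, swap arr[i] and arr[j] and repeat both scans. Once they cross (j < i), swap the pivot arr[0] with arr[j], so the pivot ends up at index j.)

Hoare-style two-pointer partition with pivot = 13:

Initial array: [13, 19, 32, 19, 21, 3, 7, 7, 10]

Pointers start at i = 1, j = 8.
i stops at index 1 (arr[1]=19 > 13), j stops at index 8 (arr[8]=10 <= 13): swap arr[1] and arr[8], array becomes [13, 10, 32, 19, 21, 3, 7, 7, 19]
i stops at index 2 (arr[2]=32 > 13), j stops at index 7 (arr[7]=7 <= 13): swap arr[2] and arr[7], array becomes [13, 10, 7, 19, 21, 3, 7, 32, 19]
i stops at index 3 (arr[3]=19 > 13), j stops at index 6 (arr[6]=7 <= 13): swap arr[3] and arr[6], array becomes [13, 10, 7, 7, 21, 3, 19, 32, 19]
i stops at index 4 (arr[4]=21 > 13), j stops at index 5 (arr[5]=3 <= 13): swap arr[4] and arr[5], array becomes [13, 10, 7, 7, 3, 21, 19, 32, 19]
i ends at 5, j ends at 4: the pointers have crossed (j < i), so scanning stops.

Swap pivot arr[0] with arr[4] to place pivot at position 4: [3, 10, 7, 7, 13, 21, 19, 32, 19]
Pivot position: 4

After partitioning with pivot 13, the array becomes [3, 10, 7, 7, 13, 21, 19, 32, 19]. The pivot is placed at index 4. All elements to the left of the pivot are <= 13, and all elements to the right are > 13.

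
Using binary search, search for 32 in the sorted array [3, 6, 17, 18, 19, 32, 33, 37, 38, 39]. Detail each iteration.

Binary search for 32 in [3, 6, 17, 18, 19, 32, 33, 37, 38, 39]:

lo=0, hi=9, mid=4, arr[mid]=19 -> 19 < 32, search right half
lo=5, hi=9, mid=7, arr[mid]=37 -> 37 > 32, search left half
lo=5, hi=6, mid=5, arr[mid]=32 -> Found target at index 5!

Binary search finds 32 at index 5 after 3 comparisons. The search repeatedly halves the search space by comparing with the middle element.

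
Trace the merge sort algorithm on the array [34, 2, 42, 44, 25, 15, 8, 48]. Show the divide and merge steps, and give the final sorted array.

Merge sort trace:

Split: [34, 2, 42, 44, 25, 15, 8, 48] -> [34, 2, 42, 44] and [25, 15, 8, 48]
  Split: [34, 2, 42, 44] -> [34, 2] and [42, 44]
    Split: [34, 2] -> [34] and [2]
    Merge: [34] + [2] -> [2, 34]
    Split: [42, 44] -> [42] and [44]
    Merge: [42] + [44] -> [42, 44]
  Merge: [2, 34] + [42, 44] -> [2, 34, 42, 44]
  Split: [25, 15, 8, 48] -> [25, 15] and [8, 48]
    Split: [25, 15] -> [25] and [15]
    Merge: [25] + [15] -> [15, 25]
    Split: [8, 48] -> [8] and [48]
    Merge: [8] + [48] -> [8, 48]
  Merge: [15, 25] + [8, 48] -> [8, 15, 25, 48]
Merge: [2, 34, 42, 44] + [8, 15, 25, 48] -> [2, 8, 15, 25, 34, 42, 44, 48]

Final sorted array: [2, 8, 15, 25, 34, 42, 44, 48]

The merge sort proceeds by recursively splitting the array and merging sorted halves.
After all merges, the sorted array is [2, 8, 15, 25, 34, 42, 44, 48].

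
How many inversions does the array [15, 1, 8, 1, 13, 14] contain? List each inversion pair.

Finding inversions in [15, 1, 8, 1, 13, 14]:

(0, 1): arr[0]=15 > arr[1]=1
(0, 2): arr[0]=15 > arr[2]=8
(0, 3): arr[0]=15 > arr[3]=1
(0, 4): arr[0]=15 > arr[4]=13
(0, 5): arr[0]=15 > arr[5]=14
(2, 3): arr[2]=8 > arr[3]=1

Total inversions: 6

The array has 6 inversion(s): (0,1), (0,2), (0,3), (0,4), (0,5), (2,3). Each pair (i,j) satisfies i < j and arr[i] > arr[j].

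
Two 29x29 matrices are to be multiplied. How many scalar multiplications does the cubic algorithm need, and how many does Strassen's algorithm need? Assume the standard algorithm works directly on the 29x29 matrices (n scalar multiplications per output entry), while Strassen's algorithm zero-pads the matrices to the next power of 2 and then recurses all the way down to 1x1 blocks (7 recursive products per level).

Matrix multiplication for 29x29 matrices:

Strassen's algorithm requires power-of-2 dimensions. Pad 29x29 to 32x32 (next power of 2).

Standard algorithm: 29^3 = 24389 multiplications
Strassen's algorithm: 7^(log2(32)) = 7^5 = 16807 multiplications
Savings: 24389 - 16807 = 7582 multiplications

Standard: 24389 multiplications (29^3). Strassen: 16807 multiplications (7^5, after padding to 32x32). Strassen reduces 8 recursive multiplications to 7 at each level.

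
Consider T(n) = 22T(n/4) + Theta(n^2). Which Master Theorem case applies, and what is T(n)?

Master Theorem for T(n) = 22T(n/4) + O(n^2):

a = 22, b = 4, c = 2
log_b(a) = log_4(22) = 2.2297

Case 1: c = 2 < log_4(22) = 2.2297
T(n) = O(n^(log_4 22))

For T(n) = 22T(n/4) + O(n^2): log_4(22) = 2.2297. This is Case 1 of the Master Theorem (c < log_b(a), work dominated by leaves), giving O(n^(log_4 22)).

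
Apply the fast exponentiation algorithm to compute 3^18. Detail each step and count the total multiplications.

Computing 3^18 by squaring (build up from 3^1; each line after the first costs one multiplication):

3^1 = 3
3^2 = (3^1)^2 = 3^2 = 9
3^4 = (3^2)^2 = 9^2 = 81
3^8 = (3^4)^2 = 81^2 = 6561
3^9 = 3 * 3^8 = 3 * 6561 = 19683
3^18 = (3^9)^2 = 19683^2 = 387420489

Result: 387420489
Multiplications needed: 5 (5 lines after 3^1)

3^18 = 387420489. Using exponentiation by squaring, this requires 5 multiplications. The key idea: if the exponent is even, square the half-power; if odd, multiply by the base once.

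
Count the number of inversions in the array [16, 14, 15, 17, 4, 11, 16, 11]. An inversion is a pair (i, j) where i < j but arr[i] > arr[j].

Finding inversions in [16, 14, 15, 17, 4, 11, 16, 11]:

(0, 1): arr[0]=16 > arr[1]=14
(0, 2): arr[0]=16 > arr[2]=15
(0, 4): arr[0]=16 > arr[4]=4
(0, 5): arr[0]=16 > arr[5]=11
(0, 7): arr[0]=16 > arr[7]=11
(1, 4): arr[1]=14 > arr[4]=4
(1, 5): arr[1]=14 > arr[5]=11
(1, 7): arr[1]=14 > arr[7]=11
(2, 4): arr[2]=15 > arr[4]=4
(2, 5): arr[2]=15 > arr[5]=11
(2, 7): arr[2]=15 > arr[7]=11
(3, 4): arr[3]=17 > arr[4]=4
(3, 5): arr[3]=17 > arr[5]=11
(3, 6): arr[3]=17 > arr[6]=16
(3, 7): arr[3]=17 > arr[7]=11
(6, 7): arr[6]=16 > arr[7]=11

Total inversions: 16

The array has 16 inversion(s): (0,1), (0,2), (0,4), (0,5), (0,7), (1,4), (1,5), (1,7), (2,4), (2,5), (2,7), (3,4), (3,5), (3,6), (3,7), (6,7). Each pair (i,j) satisfies i < j and arr[i] > arr[j].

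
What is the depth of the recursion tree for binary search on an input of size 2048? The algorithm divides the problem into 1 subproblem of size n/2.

For divide and conquer with division factor 2:

Problem sizes at each level:
Level 0: 2048
Level 1: 1024
Level 2: 512
Level 3: 256
Level 4: 128
Level 5: 64
Level 6: 32
Level 7: 16
Level 8: 8
Level 9: 4
Level 10: 2
Level 11: 1

The root is level 0 and the size-1 base case is level 11 (the tree spans levels 0 through 11, i.e. 12 levels counting the root), so the depth is the number of divisions: log_2(2048) = 11

The recursion tree depth is log_2(2048) = 11. At each level, the problem size is divided by 2, so it takes 11 divisions to reduce to a base case of size 1. The algorithm makes 1 recursive call at each level.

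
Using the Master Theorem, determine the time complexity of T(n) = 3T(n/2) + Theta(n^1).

Master Theorem for T(n) = 3T(n/2) + O(n^1):

a = 3, b = 2, c = 1
log_b(a) = log_2(3) = 1.5850

Case 1: c = 1 < log_2(3) = 1.5850
T(n) = O(n^(log_2 3))

For T(n) = 3T(n/2) + O(n^1): log_2(3) = 1.5850. This is Case 1 of the Master Theorem (c < log_b(a), work dominated by leaves), giving O(n^(log_2 3)).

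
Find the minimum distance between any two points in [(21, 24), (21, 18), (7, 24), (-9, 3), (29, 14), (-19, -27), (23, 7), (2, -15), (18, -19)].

Computing all pairwise distances among 9 points:

d((21, 24), (21, 18)) = 6.0 <-- minimum
d((21, 24), (7, 24)) = 14.0
d((21, 24), (-9, 3)) = 36.6197
d((21, 24), (29, 14)) = 12.8062
d((21, 24), (-19, -27)) = 64.8151
d((21, 24), (23, 7)) = 17.1172
d((21, 24), (2, -15)) = 43.382
d((21, 24), (18, -19)) = 43.1045
d((21, 18), (7, 24)) = 15.2315
d((21, 18), (-9, 3)) = 33.541
d((21, 18), (29, 14)) = 8.9443
d((21, 18), (-19, -27)) = 60.208
d((21, 18), (23, 7)) = 11.1803
d((21, 18), (2, -15)) = 38.0789
d((21, 18), (18, -19)) = 37.1214
d((7, 24), (-9, 3)) = 26.4008
d((7, 24), (29, 14)) = 24.1661
d((7, 24), (-19, -27)) = 57.2451
d((7, 24), (23, 7)) = 23.3452
d((7, 24), (2, -15)) = 39.3192
d((7, 24), (18, -19)) = 44.3847
d((-9, 3), (29, 14)) = 39.5601
d((-9, 3), (-19, -27)) = 31.6228
d((-9, 3), (23, 7)) = 32.249
d((-9, 3), (2, -15)) = 21.095
d((-9, 3), (18, -19)) = 34.8281
d((29, 14), (-19, -27)) = 63.1269
d((29, 14), (23, 7)) = 9.2195
d((29, 14), (2, -15)) = 39.6232
d((29, 14), (18, -19)) = 34.7851
d((-19, -27), (23, 7)) = 54.037
d((-19, -27), (2, -15)) = 24.1868
d((-19, -27), (18, -19)) = 37.855
d((23, 7), (2, -15)) = 30.4138
d((23, 7), (18, -19)) = 26.4764
d((2, -15), (18, -19)) = 16.4924

Closest pair: (21, 24) and (21, 18) with distance 6.0

The closest pair is (21, 24) and (21, 18) with Euclidean distance 6.0. For 9 points, brute-force pairwise comparison is shown above. For large n, the divide-and-conquer algorithm (sort by x, recurse on halves, check the dividing strip) achieves O(n log n).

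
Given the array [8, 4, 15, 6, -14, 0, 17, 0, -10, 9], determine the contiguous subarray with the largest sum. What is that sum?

Using Kadane's algorithm on [8, 4, 15, 6, -14, 0, 17, 0, -10, 9]:

Scanning through the array:
Position 1 (value 4): max_ending_here = 12, max_so_far = 12
Position 2 (value 15): max_ending_here = 27, max_so_far = 27
Position 3 (value 6): max_ending_here = 33, max_so_far = 33
Position 4 (value -14): max_ending_here = 19, max_so_far = 33
Position 5 (value 0): max_ending_here = 19, max_so_far = 33
Position 6 (value 17): max_ending_here = 36, max_so_far = 36
Position 7 (value 0): max_ending_here = 36, max_so_far = 36
Position 8 (value -10): max_ending_here = 26, max_so_far = 36
Position 9 (value 9): max_ending_here = 35, max_so_far = 36

Maximum subarray: [8, 4, 15, 6, -14, 0, 17]
Maximum sum: 36

The maximum subarray is [8, 4, 15, 6, -14, 0, 17] with sum 36. This subarray runs from index 0 to index 6.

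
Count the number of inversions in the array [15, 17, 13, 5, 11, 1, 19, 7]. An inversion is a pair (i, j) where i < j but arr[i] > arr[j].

Finding inversions in [15, 17, 13, 5, 11, 1, 19, 7]:

(0, 2): arr[0]=15 > arr[2]=13
(0, 3): arr[0]=15 > arr[3]=5
(0, 4): arr[0]=15 > arr[4]=11
(0, 5): arr[0]=15 > arr[5]=1
(0, 7): arr[0]=15 > arr[7]=7
(1, 2): arr[1]=17 > arr[2]=13
(1, 3): arr[1]=17 > arr[3]=5
(1, 4): arr[1]=17 > arr[4]=11
(1, 5): arr[1]=17 > arr[5]=1
(1, 7): arr[1]=17 > arr[7]=7
(2, 3): arr[2]=13 > arr[3]=5
(2, 4): arr[2]=13 > arr[4]=11
(2, 5): arr[2]=13 > arr[5]=1
(2, 7): arr[2]=13 > arr[7]=7
(3, 5): arr[3]=5 > arr[5]=1
(4, 5): arr[4]=11 > arr[5]=1
(4, 7): arr[4]=11 > arr[7]=7
(6, 7): arr[6]=19 > arr[7]=7

Total inversions: 18

The array has 18 inversion(s): (0,2), (0,3), (0,4), (0,5), (0,7), (1,2), (1,3), (1,4), (1,5), (1,7), (2,3), (2,4), (2,5), (2,7), (3,5), (4,5), (4,7), (6,7). Each pair (i,j) satisfies i < j and arr[i] > arr[j].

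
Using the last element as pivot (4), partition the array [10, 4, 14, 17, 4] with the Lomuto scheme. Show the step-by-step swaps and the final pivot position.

Lomuto partition with pivot = 4:

Initial array: [10, 4, 14, 17, 4]

arr[0]=10 > 4: no swap
arr[1]=4 <= 4: swap with position 0, array becomes [4, 10, 14, 17, 4]
arr[2]=14 > 4: no swap
arr[3]=17 > 4: no swap

Place pivot at position 1: [4, 4, 14, 17, 10]
Pivot position: 1

After partitioning with pivot 4, the array becomes [4, 4, 14, 17, 10]. The pivot is placed at index 1. All elements to the left of the pivot are <= 4, and all elements to the right are > 4.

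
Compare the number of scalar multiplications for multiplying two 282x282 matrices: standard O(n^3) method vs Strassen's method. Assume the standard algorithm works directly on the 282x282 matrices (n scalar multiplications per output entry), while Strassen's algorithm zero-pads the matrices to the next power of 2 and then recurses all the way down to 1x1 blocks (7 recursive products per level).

Matrix multiplication for 282x282 matrices:

Strassen's algorithm requires power-of-2 dimensions. Pad 282x282 to 512x512 (next power of 2).

Standard algorithm: 282^3 = 22425768 multiplications
Strassen's algorithm: 7^(log2(512)) = 7^9 = 40353607 multiplications
Difference: 22425768 - 40353607 = -17927839 (Strassen uses MORE here due to padding overhead — for small or just-over-power-of-2 n, padding can outweigh the per-level savings)

Standard: 22425768 multiplications (282^3). Strassen: 40353607 multiplications (7^9, after padding to 512x512). Strassen reduces 8 recursive multiplications to 7 at each level.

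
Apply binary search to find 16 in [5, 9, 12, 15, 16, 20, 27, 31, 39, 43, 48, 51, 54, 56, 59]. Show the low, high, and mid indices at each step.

Binary search for 16 in [5, 9, 12, 15, 16, 20, 27, 31, 39, 43, 48, 51, 54, 56, 59]:

lo=0, hi=14, mid=7, arr[mid]=31 -> 31 > 16, search left half
lo=0, hi=6, mid=3, arr[mid]=15 -> 15 < 16, search right half
lo=4, hi=6, mid=5, arr[mid]=20 -> 20 > 16, search left half
lo=4, hi=4, mid=4, arr[mid]=16 -> Found target at index 4!

Binary search finds 16 at index 4 after 4 comparisons. The search repeatedly halves the search space by comparing with the middle element.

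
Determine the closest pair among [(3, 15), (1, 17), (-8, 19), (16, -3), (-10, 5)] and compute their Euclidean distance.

Computing all pairwise distances among 5 points:

d((3, 15), (1, 17)) = 2.8284 <-- minimum
d((3, 15), (-8, 19)) = 11.7047
d((3, 15), (16, -3)) = 22.2036
d((3, 15), (-10, 5)) = 16.4012
d((1, 17), (-8, 19)) = 9.2195
d((1, 17), (16, -3)) = 25.0
d((1, 17), (-10, 5)) = 16.2788
d((-8, 19), (16, -3)) = 32.5576
d((-8, 19), (-10, 5)) = 14.1421
d((16, -3), (-10, 5)) = 27.2029

Closest pair: (3, 15) and (1, 17) with distance 2.8284

The closest pair is (3, 15) and (1, 17) with Euclidean distance 2.8284. For 5 points, brute-force pairwise comparison is shown above. For large n, the divide-and-conquer algorithm (sort by x, recurse on halves, check the dividing strip) achieves O(n log n).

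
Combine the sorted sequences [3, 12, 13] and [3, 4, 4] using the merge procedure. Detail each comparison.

Merging process:

Compare 3 vs 3: take 3 from left. Merged: [3]
Compare 12 vs 3: take 3 from right. Merged: [3, 3]
Compare 12 vs 4: take 4 from right. Merged: [3, 3, 4]
Compare 12 vs 4: take 4 from right. Merged: [3, 3, 4, 4]
Append remaining from left: [12, 13]. Merged: [3, 3, 4, 4, 12, 13]

Final merged array: [3, 3, 4, 4, 12, 13]
Total comparisons: 4

The merged array is [3, 3, 4, 4, 12, 13], requiring 4 comparisons. The merge step runs in O(n) time where n is the total number of elements.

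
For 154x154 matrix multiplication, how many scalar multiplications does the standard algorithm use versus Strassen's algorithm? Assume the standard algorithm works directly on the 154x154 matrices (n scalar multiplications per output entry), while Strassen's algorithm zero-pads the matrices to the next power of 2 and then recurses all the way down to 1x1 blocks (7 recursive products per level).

Matrix multiplication for 154x154 matrices:

Strassen's algorithm requires power-of-2 dimensions. Pad 154x154 to 256x256 (next power of 2).

Standard algorithm: 154^3 = 3652264 multiplications
Strassen's algorithm: 7^(log2(256)) = 7^8 = 5764801 multiplications
Difference: 3652264 - 5764801 = -2112537 (Strassen uses MORE here due to padding overhead — for small or just-over-power-of-2 n, padding can outweigh the per-level savings)

Standard: 3652264 multiplications (154^3). Strassen: 5764801 multiplications (7^8, after padding to 256x256). Strassen reduces 8 recursive multiplications to 7 at each level.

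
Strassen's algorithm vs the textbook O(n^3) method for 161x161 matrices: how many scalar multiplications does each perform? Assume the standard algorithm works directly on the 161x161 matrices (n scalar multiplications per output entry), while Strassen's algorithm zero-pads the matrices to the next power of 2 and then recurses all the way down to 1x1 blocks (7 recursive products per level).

Matrix multiplication for 161x161 matrices:

Strassen's algorithm requires power-of-2 dimensions. Pad 161x161 to 256x256 (next power of 2).

Standard algorithm: 161^3 = 4173281 multiplications
Strassen's algorithm: 7^(log2(256)) = 7^8 = 5764801 multiplications
Difference: 4173281 - 5764801 = -1591520 (Strassen uses MORE here due to padding overhead — for small or just-over-power-of-2 n, padding can outweigh the per-level savings)

Standard: 4173281 multiplications (161^3). Strassen: 5764801 multiplications (7^8, after padding to 256x256). Strassen reduces 8 recursive multiplications to 7 at each level.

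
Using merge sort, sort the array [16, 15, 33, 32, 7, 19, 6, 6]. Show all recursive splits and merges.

Merge sort trace:

Split: [16, 15, 33, 32, 7, 19, 6, 6] -> [16, 15, 33, 32] and [7, 19, 6, 6]
  Split: [16, 15, 33, 32] -> [16, 15] and [33, 32]
    Split: [16, 15] -> [16] and [15]
    Merge: [16] + [15] -> [15, 16]
    Split: [33, 32] -> [33] and [32]
    Merge: [33] + [32] -> [32, 33]
  Merge: [15, 16] + [32, 33] -> [15, 16, 32, 33]
  Split: [7, 19, 6, 6] -> [7, 19] and [6, 6]
    Split: [7, 19] -> [7] and [19]
    Merge: [7] + [19] -> [7, 19]
    Split: [6, 6] -> [6] and [6]
    Merge: [6] + [6] -> [6, 6]
  Merge: [7, 19] + [6, 6] -> [6, 6, 7, 19]
Merge: [15, 16, 32, 33] + [6, 6, 7, 19] -> [6, 6, 7, 15, 16, 19, 32, 33]

Final sorted array: [6, 6, 7, 15, 16, 19, 32, 33]

The merge sort proceeds by recursively splitting the array and merging sorted halves.
After all merges, the sorted array is [6, 6, 7, 15, 16, 19, 32, 33].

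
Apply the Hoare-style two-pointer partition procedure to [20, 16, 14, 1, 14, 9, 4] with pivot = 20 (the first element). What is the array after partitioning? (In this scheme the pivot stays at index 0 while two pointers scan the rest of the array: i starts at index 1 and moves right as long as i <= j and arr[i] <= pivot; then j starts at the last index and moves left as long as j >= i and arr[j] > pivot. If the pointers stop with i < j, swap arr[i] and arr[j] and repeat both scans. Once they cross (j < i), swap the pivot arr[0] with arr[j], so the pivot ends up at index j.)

Hoare-style two-pointer partition with pivot = 20:

Initial array: [20, 16, 14, 1, 14, 9, 4]

Pointers start at i = 1, j = 6.
i ends at 7, j ends at 6: the pointers have crossed (j < i), so scanning stops.

Swap pivot arr[0] with arr[6] to place pivot at position 6: [4, 16, 14, 1, 14, 9, 20]
Pivot position: 6

After partitioning with pivot 20, the array becomes [4, 16, 14, 1, 14, 9, 20]. The pivot is placed at index 6. All elements to the left of the pivot are <= 20, and all elements to the right are > 20.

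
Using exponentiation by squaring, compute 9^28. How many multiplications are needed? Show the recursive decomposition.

Computing 9^28 by squaring (build up from 9^1; each line after the first costs one multiplication):

9^1 = 9
9^2 = (9^1)^2 = 9^2 = 81
9^3 = 9 * 9^2 = 9 * 81 = 729
9^6 = (9^3)^2 = 729^2 = 531441
9^7 = 9 * 9^6 = 9 * 531441 = 4782969
9^14 = (9^7)^2 = 4782969^2 = 22876792454961
9^28 = (9^14)^2 = 22876792454961^2 = 523347633027360537213511521

Result: 523347633027360537213511521
Multiplications needed: 6 (6 lines after 9^1)

9^28 = 523347633027360537213511521. Using exponentiation by squaring, this requires 6 multiplications. The key idea: if the exponent is even, square the half-power; if odd, multiply by the base once.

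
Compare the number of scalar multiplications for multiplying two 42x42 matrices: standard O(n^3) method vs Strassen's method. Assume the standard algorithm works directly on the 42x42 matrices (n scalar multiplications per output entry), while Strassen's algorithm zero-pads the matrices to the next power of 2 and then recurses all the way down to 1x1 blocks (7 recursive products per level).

Matrix multiplication for 42x42 matrices:

Strassen's algorithm requires power-of-2 dimensions. Pad 42x42 to 64x64 (next power of 2).

Standard algorithm: 42^3 = 74088 multiplications
Strassen's algorithm: 7^(log2(64)) = 7^6 = 117649 multiplications
Difference: 74088 - 117649 = -43561 (Strassen uses MORE here due to padding overhead — for small or just-over-power-of-2 n, padding can outweigh the per-level savings)

Standard: 74088 multiplications (42^3). Strassen: 117649 multiplications (7^6, after padding to 64x64). Strassen reduces 8 recursive multiplications to 7 at each level.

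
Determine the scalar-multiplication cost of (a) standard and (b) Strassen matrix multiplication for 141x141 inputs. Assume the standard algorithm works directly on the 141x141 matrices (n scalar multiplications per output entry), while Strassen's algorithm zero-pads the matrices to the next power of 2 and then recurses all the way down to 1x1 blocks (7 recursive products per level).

Matrix multiplication for 141x141 matrices:

Strassen's algorithm requires power-of-2 dimensions. Pad 141x141 to 256x256 (next power of 2).

Standard algorithm: 141^3 = 2803221 multiplications
Strassen's algorithm: 7^(log2(256)) = 7^8 = 5764801 multiplications
Difference: 2803221 - 5764801 = -2961580 (Strassen uses MORE here due to padding overhead — for small or just-over-power-of-2 n, padding can outweigh the per-level savings)

Standard: 2803221 multiplications (141^3). Strassen: 5764801 multiplications (7^8, after padding to 256x256). Strassen reduces 8 recursive multiplications to 7 at each level.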